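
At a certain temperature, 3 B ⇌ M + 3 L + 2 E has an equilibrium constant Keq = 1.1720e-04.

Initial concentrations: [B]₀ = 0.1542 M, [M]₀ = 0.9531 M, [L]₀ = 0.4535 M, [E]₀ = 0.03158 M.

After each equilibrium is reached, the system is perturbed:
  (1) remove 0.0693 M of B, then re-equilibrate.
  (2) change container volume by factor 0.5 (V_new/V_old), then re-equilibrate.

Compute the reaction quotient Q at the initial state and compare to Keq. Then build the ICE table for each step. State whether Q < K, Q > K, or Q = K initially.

Q₀ = 0.02418; Q > K (proceeds reverse)

Q₀ = 0.02418 vs Keq = 1.1720e-04 ⇒ Q>K, reverse
Step 1:
                  B         M         L         E
  Initial    0.1542    0.9531    0.4535   0.03158
  Change    0.04186  -0.01395  -0.04186  -0.02791
  Equil      0.1961    0.9391    0.4116  0.003672
  solve Keq expr → x = -0.01395; check Q = 1.1720e-04
Then remove 0.0693 M of B.
Step 2:
                  B         M         L         E
  Initial    0.1268    0.9391    0.4116  0.003672
  Change    0.00253 -8.4325e-04  -0.00253 -0.001686
  Equil      0.1293    0.9383    0.4091  0.001986
  solve Keq expr → x = -8.4325e-04; check Q = 1.1720e-04
Then change container volume by factor 0.5 (V_new/V_old).
Step 3:
                  B         M         L         E
  Initial    0.2586     1.877    0.8182  0.003971
  Change   0.003789 -0.001263 -0.003789 -0.002526
  Equil      0.2624     1.875    0.8144  0.001446
  solve Keq expr → x = -0.001263; check Q = 1.1720e-04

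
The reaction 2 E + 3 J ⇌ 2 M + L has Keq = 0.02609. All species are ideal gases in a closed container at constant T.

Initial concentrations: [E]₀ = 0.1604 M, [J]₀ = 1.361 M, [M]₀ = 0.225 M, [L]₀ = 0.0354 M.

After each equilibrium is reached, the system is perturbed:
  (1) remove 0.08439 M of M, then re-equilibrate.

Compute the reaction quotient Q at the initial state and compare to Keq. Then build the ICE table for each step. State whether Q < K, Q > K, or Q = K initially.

Q₀ = 0.02763; Q > K (proceeds reverse)

Q₀ = 0.02763 vs Keq = 0.02609 ⇒ Q>K, reverse
Step 1:
                   E          J          M          L
  Initial     0.1604      1.361      0.225     0.0354
  Change    0.001474   0.002211  -0.001474 -7.3714e-04
  Equil       0.1619      1.363     0.2235    0.03466
  solve Keq expr → x = -7.3714e-04; check Q = 0.02609
Then remove 0.08439 M of M.
Step 2:
                   E          J          M          L
  Initial     0.1619      1.363     0.1391    0.03466
  Change    -0.02232   -0.03349    0.02232    0.01116
  Equil       0.1396       1.33     0.1615    0.04582
  solve Keq expr → x = 0.01116; check Q = 0.02609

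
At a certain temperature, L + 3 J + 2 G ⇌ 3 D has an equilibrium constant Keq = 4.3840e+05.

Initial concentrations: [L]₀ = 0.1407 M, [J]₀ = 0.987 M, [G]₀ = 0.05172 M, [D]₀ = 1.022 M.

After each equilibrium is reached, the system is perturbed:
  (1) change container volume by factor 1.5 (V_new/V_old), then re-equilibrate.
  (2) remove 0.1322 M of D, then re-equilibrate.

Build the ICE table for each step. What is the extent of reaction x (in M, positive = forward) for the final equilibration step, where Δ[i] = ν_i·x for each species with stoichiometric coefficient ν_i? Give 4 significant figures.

Q₀ = 2950 vs Keq = 4.3840e+05 ⇒ Q<K, forward
Step 1:
                    L           J           G           D
  init         0.1407       0.987     0.05172       1.022
  Δ          -0.02301    -0.06902    -0.04602     0.06902
  eq           0.1177       0.918    0.005704       1.091
  solve Keq expr → x = 0.02301; check Q = 4.3840e+05
Then change container volume by factor 1.5 (V_new/V_old).
Step 2:
                    L           J           G           D
  init        0.07846       0.612    0.003803      0.7273
  Δ           0.00149     0.00447     0.00298    -0.00447
  eq          0.07995      0.6165    0.006783      0.7229
  solve Keq expr → x = -0.00149; check Q = 4.3840e+05
Then remove 0.1322 M of D.
Step 3:
                    L           J           G           D
  init        0.07995      0.6165    0.006783      0.5907
  Δ       -8.4129e-04   -0.002524   -0.001683    0.002524
  eq          0.07911      0.6139      0.0051      0.5932
  solve Keq expr → x = 8.4129e-04; check Q = 4.3840e+05

x = 8.4129e-04 M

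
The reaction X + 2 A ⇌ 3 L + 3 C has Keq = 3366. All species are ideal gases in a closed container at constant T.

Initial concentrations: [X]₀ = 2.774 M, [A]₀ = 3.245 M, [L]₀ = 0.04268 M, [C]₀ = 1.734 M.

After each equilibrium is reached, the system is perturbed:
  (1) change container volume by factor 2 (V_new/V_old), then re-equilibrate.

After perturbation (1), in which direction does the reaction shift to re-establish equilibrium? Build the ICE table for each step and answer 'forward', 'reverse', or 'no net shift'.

Q₀ = 1.3877e-05 vs Keq = 3366 ⇒ Q<K, forward
Step 1:
                  X         A         L         C
  init        2.774     3.245   0.04268     1.734
  Δ          -1.129    -2.257     3.386     3.386
  eq          1.645     0.988     3.428      5.12
  solve Keq expr → x = 1.129; check Q = 3366
Then change container volume by factor 2 (V_new/V_old).
Step 2:
                  X         A         L         C
  init       0.8227     0.494     1.714      2.56
  Δ         -0.1042   -0.2084    0.3126    0.3126
  eq         0.7185    0.2856     2.027     2.872
  solve Keq expr → x = 0.1042; check Q = 3366

Direction: forward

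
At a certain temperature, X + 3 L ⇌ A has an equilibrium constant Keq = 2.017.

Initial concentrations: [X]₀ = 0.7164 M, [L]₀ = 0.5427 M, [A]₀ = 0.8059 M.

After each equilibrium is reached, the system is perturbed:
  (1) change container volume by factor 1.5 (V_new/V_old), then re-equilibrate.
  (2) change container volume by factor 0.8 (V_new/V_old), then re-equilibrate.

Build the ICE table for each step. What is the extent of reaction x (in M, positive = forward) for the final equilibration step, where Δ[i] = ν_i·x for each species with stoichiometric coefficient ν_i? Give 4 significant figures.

x = 0.04681 M

Q₀ = 7.038 vs Keq = 2.017 ⇒ Q>K, reverse
Step 1:
                   X          L          A
  I           0.7164     0.5427     0.8059
  C          0.07583     0.2275   -0.07583
  E           0.7922     0.7702     0.7301
  solve Keq expr → x = -0.07583; check Q = 2.017
Then change container volume by factor 1.5 (V_new/V_old).
Step 2:
                   X          L          A
  I           0.5282     0.5135     0.4867
  C          0.06448     0.1934   -0.06448
  E           0.5926     0.7069     0.4222
  solve Keq expr → x = -0.06448; check Q = 2.017
Then change container volume by factor 0.8 (V_new/V_old).
Step 3:
                   X          L          A
  I           0.7408     0.8836     0.5278
  C         -0.04681    -0.1404    0.04681
  E            0.694     0.7432     0.5746
  solve Keq expr → x = 0.04681; check Q = 2.017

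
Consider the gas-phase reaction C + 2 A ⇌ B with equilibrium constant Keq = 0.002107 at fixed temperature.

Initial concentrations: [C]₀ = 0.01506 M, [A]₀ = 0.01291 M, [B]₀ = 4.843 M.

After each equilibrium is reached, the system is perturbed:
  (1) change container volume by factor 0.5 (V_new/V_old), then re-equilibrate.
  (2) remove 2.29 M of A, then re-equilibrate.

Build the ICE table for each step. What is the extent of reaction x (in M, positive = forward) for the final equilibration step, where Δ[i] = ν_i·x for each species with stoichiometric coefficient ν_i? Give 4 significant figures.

Q₀ = 1.9295e+06 vs Keq = 0.002107 ⇒ Q>K, reverse
Step 1:
                   C          A          B
  init       0.01506    0.01291      4.843
  Δ             4.21       8.42      -4.21
  eq           4.225      8.433      0.633
  solve Keq expr → x = -4.21; check Q = 0.002107
Then change container volume by factor 0.5 (V_new/V_old).
Step 2:
                   C          A          B
  init          8.45      16.87      1.266
  Δ           -1.522     -3.044      1.522
  eq           6.928      13.82      2.788
  solve Keq expr → x = 1.522; check Q = 0.002107
Then remove 2.29 M of A.
Step 3:
                   C          A          B
  init         6.928      11.53      2.788
  Δ           0.4195      0.839    -0.4195
  eq           7.347      12.37      2.369
  solve Keq expr → x = -0.4195; check Q = 0.002107

x = -0.4195 M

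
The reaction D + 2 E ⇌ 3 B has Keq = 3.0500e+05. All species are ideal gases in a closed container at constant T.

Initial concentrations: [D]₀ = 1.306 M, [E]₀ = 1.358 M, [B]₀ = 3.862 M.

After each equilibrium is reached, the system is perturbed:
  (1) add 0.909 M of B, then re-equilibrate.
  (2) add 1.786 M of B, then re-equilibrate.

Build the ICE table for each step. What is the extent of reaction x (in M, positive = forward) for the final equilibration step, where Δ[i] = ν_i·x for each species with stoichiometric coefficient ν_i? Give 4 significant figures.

x = -0.008041 M

Q₀ = 23.92 vs Keq = 3.0500e+05 ⇒ Q<K, forward
Step 1:
                  D         E         B
  I           1.306     1.358     3.862
  C          -0.663    -1.326     1.989
  E           0.643   0.03196     5.851
  solve Keq expr → x = 0.663; check Q = 3.0500e+05
Then add 0.909 M of B.
Step 2:
                  D         E         B
  I           0.643   0.03196      6.76
  C        0.003758  0.007515  -0.01127
  E          0.6467   0.03948     6.749
  solve Keq expr → x = -0.003758; check Q = 3.0500e+05
Then add 1.786 M of B.
Step 3:
                  D         E         B
  I          0.6467   0.03948     8.535
  C        0.008041   0.01608  -0.02412
  E          0.6548   0.05556     8.511
  solve Keq expr → x = -0.008041; check Q = 3.0500e+05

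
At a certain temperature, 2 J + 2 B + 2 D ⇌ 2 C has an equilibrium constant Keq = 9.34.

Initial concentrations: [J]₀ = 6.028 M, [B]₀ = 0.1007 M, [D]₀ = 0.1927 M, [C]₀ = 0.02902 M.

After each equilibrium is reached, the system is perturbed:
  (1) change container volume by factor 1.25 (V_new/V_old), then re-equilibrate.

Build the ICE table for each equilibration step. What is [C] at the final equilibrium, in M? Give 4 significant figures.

Q₀ = 0.06155 vs Keq = 9.34 ⇒ Q<K, forward
Step 1:
                   J          B          D          C
  I            6.028     0.1007     0.1927    0.02902
  C         -0.06229   -0.06229   -0.06229    0.06229
  E            5.966    0.03841     0.1304    0.09131
  solve Keq expr → x = 0.03115; check Q = 9.34
Then change container volume by factor 1.25 (V_new/V_old).
Step 2:
                   J          B          D          C
  I            4.773    0.03073     0.1043    0.07305
  C         0.008465   0.008465   0.008465  -0.008465
  E            4.781    0.03919     0.1128    0.06459
  solve Keq expr → x = -0.004232; check Q = 9.34

[C]_eq = 0.06459 M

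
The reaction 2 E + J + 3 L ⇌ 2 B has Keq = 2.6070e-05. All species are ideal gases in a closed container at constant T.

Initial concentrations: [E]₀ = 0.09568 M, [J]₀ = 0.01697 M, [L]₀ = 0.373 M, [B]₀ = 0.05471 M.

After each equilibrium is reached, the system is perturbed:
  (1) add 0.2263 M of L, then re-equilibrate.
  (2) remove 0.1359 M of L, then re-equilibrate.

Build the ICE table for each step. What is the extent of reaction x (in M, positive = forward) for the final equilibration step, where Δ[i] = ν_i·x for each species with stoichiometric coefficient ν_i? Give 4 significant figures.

Q₀ = 371.3 vs Keq = 2.6070e-05 ⇒ Q>K, reverse
Step 1:
                  E         J         L         B
  I         0.09568   0.01697     0.373   0.05471
  C         0.05466   0.02733   0.08199  -0.05466
  E          0.1503    0.0443     0.455 4.9585e-05
  solve Keq expr → x = -0.02733; check Q = 2.6070e-05
Then add 0.2263 M of L.
Step 2:
                  E         J         L         B
  I          0.1503    0.0443    0.6813 4.9585e-05
  C       -4.1211e-05 -2.0606e-05 -6.1817e-05 4.1211e-05
  E          0.1503   0.04428    0.6812 9.0796e-05
  solve Keq expr → x = 2.0606e-05; check Q = 2.6070e-05
Then remove 0.1359 M of L.
Step 3:
                  E         J         L         B
  I          0.1503   0.04428    0.5453 9.0796e-05
  C       2.5738e-05 1.2869e-05 3.8608e-05 -2.5738e-05
  E          0.1503   0.04429    0.5454 6.5058e-05
  solve Keq expr → x = -1.2869e-05; check Q = 2.6070e-05

x = -1.2869e-05 M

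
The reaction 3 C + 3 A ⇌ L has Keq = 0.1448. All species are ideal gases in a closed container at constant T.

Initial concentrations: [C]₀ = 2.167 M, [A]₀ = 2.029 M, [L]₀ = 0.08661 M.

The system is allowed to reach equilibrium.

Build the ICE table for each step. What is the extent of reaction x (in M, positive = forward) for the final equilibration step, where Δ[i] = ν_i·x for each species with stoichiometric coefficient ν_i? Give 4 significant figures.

Q₀ = 0.001019 vs Keq = 0.1448 ⇒ Q<K, forward
Step 1:
                    C           A           L
  init          2.167       2.029     0.08661
  Δ           -0.9155     -0.9155      0.3052
  eq            1.251       1.113      0.3918
  solve Keq expr → x = 0.3052; check Q = 0.1448

x = 0.3052 M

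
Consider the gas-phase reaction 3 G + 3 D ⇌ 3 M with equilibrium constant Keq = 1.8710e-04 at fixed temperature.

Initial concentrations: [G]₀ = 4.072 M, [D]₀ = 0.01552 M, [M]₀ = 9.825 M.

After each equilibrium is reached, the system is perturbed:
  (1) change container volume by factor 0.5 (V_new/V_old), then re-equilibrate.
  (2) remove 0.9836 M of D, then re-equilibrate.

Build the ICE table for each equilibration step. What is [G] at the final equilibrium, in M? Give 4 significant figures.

[G]_eq = 18.25 M

Q₀ = 3.7575e+06 vs Keq = 1.8710e-04 ⇒ Q>K, reverse
Step 1:
                   G          D          M
  I            4.072    0.01552      9.825
  C            6.186      6.186     -6.186
  E            10.26      6.202      3.639
  solve Keq expr → x = -2.062; check Q = 1.8710e-04
Then change container volume by factor 0.5 (V_new/V_old).
Step 2:
                   G          D          M
  I            20.52       12.4      7.277
  C           -2.665     -2.665      2.665
  E            17.85      9.738      9.943
  solve Keq expr → x = 0.8884; check Q = 1.8710e-04
Then remove 0.9836 M of D.
Step 3:
                   G          D          M
  I            17.85      8.755      9.943
  C           0.3947     0.3947    -0.3947
  E            18.25      9.149      9.548
  solve Keq expr → x = -0.1316; check Q = 1.8710e-04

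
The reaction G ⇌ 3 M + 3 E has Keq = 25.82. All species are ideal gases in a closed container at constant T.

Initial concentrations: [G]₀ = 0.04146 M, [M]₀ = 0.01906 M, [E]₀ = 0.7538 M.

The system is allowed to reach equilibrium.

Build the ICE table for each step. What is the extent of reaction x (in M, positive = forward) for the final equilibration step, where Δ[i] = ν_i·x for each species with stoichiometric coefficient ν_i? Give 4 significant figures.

x = 0.04138 M

Q₀ = 7.1533e-05 vs Keq = 25.82 ⇒ Q<K, forward
Step 1:
                    G           M           E
  I           0.04146     0.01906      0.7538
  C          -0.04138      0.1241      0.1241
  E        7.6977e-05      0.1432      0.8779
  solve Keq expr → x = 0.04138; check Q = 25.82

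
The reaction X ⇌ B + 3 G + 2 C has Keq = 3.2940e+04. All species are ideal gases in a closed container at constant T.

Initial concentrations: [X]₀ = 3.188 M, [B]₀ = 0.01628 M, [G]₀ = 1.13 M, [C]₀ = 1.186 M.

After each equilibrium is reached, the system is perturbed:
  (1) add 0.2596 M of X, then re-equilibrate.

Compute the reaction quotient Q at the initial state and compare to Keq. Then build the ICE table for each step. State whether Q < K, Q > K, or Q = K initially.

Q₀ = 0.01036 vs Keq = 3.2940e+04 ⇒ Q<K, forward
Step 1:
                  X         B         G         C
  I           3.188   0.01628      1.13     1.186
  C          -2.206     2.206     6.617     4.411
  E          0.9824     2.222     7.747     5.597
  solve Keq expr → x = 2.206; check Q = 3.2940e+04
Then add 0.2596 M of X.
Step 2:
                  X         B         G         C
  I           1.242     2.222     7.747     5.597
  C        -0.07507   0.07507    0.2252    0.1501
  E           1.167     2.297     7.972     5.747
  solve Keq expr → x = 0.07507; check Q = 3.2940e+04

Q₀ = 0.01036; Q < K (proceeds forward)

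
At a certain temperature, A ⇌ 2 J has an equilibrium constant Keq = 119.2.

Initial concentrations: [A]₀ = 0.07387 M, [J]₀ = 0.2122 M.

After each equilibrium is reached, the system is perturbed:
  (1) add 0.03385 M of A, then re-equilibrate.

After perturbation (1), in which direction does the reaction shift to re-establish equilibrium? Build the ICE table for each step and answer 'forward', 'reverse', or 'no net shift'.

Q₀ = 0.6096 vs Keq = 119.2 ⇒ Q<K, forward
Step 1:
                   A          J
  Initial    0.07387     0.2122
  Change     -0.0728     0.1456
  Equil     0.001074     0.3578
  solve Keq expr → x = 0.0728; check Q = 119.2
Then add 0.03385 M of A.
Step 2:
                   A          J
  Initial    0.03492     0.3578
  Change    -0.03341    0.06682
  Equil     0.001513     0.4246
  solve Keq expr → x = 0.03341; check Q = 119.2

Direction: forward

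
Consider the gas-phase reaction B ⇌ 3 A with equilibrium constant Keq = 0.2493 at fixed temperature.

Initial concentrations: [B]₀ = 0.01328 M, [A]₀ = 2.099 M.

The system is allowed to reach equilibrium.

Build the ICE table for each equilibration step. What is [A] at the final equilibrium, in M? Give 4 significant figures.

[A]_eq = 0.5131 M

Q₀ = 696.4 vs Keq = 0.2493 ⇒ Q>K, reverse
Step 1:
                    B           A
  I           0.01328       2.099
  C            0.5286      -1.586
  E            0.5419      0.5131
  solve Keq expr → x = -0.5286; check Q = 0.2493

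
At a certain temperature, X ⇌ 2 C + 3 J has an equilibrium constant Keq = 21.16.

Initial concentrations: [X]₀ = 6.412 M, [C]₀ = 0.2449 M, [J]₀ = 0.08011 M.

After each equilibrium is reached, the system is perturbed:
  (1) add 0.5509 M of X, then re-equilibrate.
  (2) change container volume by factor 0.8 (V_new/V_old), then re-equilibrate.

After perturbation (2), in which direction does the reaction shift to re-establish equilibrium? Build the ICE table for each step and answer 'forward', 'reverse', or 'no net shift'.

Q₀ = 4.8089e-06 vs Keq = 21.16 ⇒ Q<K, forward
Step 1:
                  X         C         J
  Initial     6.412    0.2449   0.08011
  Change    -0.9497     1.899     2.849
  Equil       5.462     2.144     2.929
  solve Keq expr → x = 0.9497; check Q = 21.16
Then add 0.5509 M of X.
Step 2:
                  X         C         J
  Initial     6.013     2.144     2.929
  Change     -0.019   0.03799   0.05699
  Equil       5.994     2.182     2.986
  solve Keq expr → x = 0.019; check Q = 21.16
Then change container volume by factor 0.8 (V_new/V_old).
Step 3:
                  X         C         J
  Initial     7.493     2.728     3.733
  Change     0.2049   -0.4099   -0.6148
  Equil       7.698     2.318     3.118
  solve Keq expr → x = -0.2049; check Q = 21.16

Direction: reverse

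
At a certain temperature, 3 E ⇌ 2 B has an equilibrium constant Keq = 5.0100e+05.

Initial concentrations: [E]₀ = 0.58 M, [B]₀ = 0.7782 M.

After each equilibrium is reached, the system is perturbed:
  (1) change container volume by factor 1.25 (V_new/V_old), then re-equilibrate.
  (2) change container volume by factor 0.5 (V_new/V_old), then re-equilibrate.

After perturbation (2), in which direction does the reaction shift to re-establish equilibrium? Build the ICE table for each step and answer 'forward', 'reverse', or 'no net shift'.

Q₀ = 3.104 vs Keq = 5.0100e+05 ⇒ Q<K, forward
Step 1:
                    E           B
  I              0.58      0.7782
  C           -0.5661      0.3774
  E           0.01387       1.156
  solve Keq expr → x = 0.1887; check Q = 5.0100e+05
Then change container volume by factor 1.25 (V_new/V_old).
Step 2:
                    E           B
  I           0.01109      0.9245
  C        8.5163e-04 -5.6775e-04
  E           0.01194      0.9239
  solve Keq expr → x = -2.8388e-04; check Q = 5.0100e+05
Then change container volume by factor 0.5 (V_new/V_old).
Step 3:
                    E           B
  I           0.02389       1.848
  C         -0.004906     0.00327
  E           0.01898       1.851
  solve Keq expr → x = 0.001635; check Q = 5.0100e+05

Direction: forward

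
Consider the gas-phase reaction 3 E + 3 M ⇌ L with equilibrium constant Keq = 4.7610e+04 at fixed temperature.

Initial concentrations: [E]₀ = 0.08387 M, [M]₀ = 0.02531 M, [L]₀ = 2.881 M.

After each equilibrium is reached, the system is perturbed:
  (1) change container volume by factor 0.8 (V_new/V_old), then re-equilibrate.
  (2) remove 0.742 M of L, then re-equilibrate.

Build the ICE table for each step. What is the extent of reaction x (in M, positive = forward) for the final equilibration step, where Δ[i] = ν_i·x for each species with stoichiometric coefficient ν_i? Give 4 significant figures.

x = 0.002566 M

Q₀ = 3.0119e+08 vs Keq = 4.7610e+04 ⇒ Q>K, reverse
Step 1:
                    E           M           L
  Initial     0.08387     0.02531       2.881
  Change       0.1452      0.1452    -0.04838
  Equil         0.229      0.1705       2.833
  solve Keq expr → x = -0.04838; check Q = 4.7610e+04
Then change container volume by factor 0.8 (V_new/V_old).
Step 2:
                    E           M           L
  Initial      0.2863      0.2131       3.541
  Change     -0.04124    -0.04124     0.01375
  Equil         0.245      0.1718       3.555
  solve Keq expr → x = 0.01375; check Q = 4.7610e+04
Then remove 0.742 M of L.
Step 3:
                    E           M           L
  Initial       0.245      0.1718       2.813
  Change    -0.007697   -0.007697    0.002566
  Equil        0.2373      0.1641       2.815
  solve Keq expr → x = 0.002566; check Q = 4.7610e+04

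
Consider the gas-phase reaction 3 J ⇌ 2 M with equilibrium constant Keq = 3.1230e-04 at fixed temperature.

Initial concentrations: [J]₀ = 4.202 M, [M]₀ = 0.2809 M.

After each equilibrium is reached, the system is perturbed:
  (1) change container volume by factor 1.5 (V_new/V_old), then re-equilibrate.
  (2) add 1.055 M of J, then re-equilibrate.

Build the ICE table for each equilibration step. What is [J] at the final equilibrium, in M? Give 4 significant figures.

Q₀ = 0.001063 vs Keq = 3.1230e-04 ⇒ Q>K, reverse
Step 1:
                  J         M
  Initial     4.202    0.2809
  Change     0.1783   -0.1189
  Equil        4.38     0.162
  solve Keq expr → x = -0.05944; check Q = 3.1230e-04
Then change container volume by factor 1.5 (V_new/V_old).
Step 2:
                  J         M
  Initial      2.92     0.108
  Change    0.02783  -0.01856
  Equil       2.948   0.08945
  solve Keq expr → x = -0.009278; check Q = 3.1230e-04
Then add 1.055 M of J.
Step 3:
                  J         M
  Initial     4.003   0.08945
  Change    -0.0724   0.04826
  Equil       3.931    0.1377
  solve Keq expr → x = 0.02413; check Q = 3.1230e-04

[J]_eq = 3.931 M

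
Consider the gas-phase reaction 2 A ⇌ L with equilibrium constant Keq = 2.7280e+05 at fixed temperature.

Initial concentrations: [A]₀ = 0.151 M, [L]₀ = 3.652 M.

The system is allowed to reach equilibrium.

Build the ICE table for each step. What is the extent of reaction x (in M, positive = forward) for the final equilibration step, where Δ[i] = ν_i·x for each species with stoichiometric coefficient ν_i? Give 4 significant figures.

Q₀ = 160.2 vs Keq = 2.7280e+05 ⇒ Q<K, forward
Step 1:
                  A         L
  I           0.151     3.652
  C         -0.1473   0.07365
  E        0.003696     3.726
  solve Keq expr → x = 0.07365; check Q = 2.7280e+05

x = 0.07365 M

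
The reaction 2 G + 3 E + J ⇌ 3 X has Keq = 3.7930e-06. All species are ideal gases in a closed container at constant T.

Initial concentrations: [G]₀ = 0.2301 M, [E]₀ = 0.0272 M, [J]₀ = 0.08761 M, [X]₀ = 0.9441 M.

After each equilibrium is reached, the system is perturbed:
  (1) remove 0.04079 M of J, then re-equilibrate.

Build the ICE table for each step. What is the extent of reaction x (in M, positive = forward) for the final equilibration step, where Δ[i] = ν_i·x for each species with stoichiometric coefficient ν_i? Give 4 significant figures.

x = -1.1478e-04 M

Q₀ = 9.0149e+06 vs Keq = 3.7930e-06 ⇒ Q>K, reverse
Step 1:
                    G           E           J           X
  Initial      0.2301      0.0272     0.08761      0.9441
  Change       0.6228      0.9342      0.3114     -0.9342
  Equil        0.8529      0.9614       0.399    0.009927
  solve Keq expr → x = -0.3114; check Q = 3.7930e-06
Then remove 0.04079 M of J.
Step 2:
                    G           E           J           X
  Initial      0.8529      0.9614      0.3582    0.009927
  Change   2.2955e-04  3.4433e-04  1.1478e-04 -3.4433e-04
  Equil        0.8531      0.9617      0.3583    0.009582
  solve Keq expr → x = -1.1478e-04; check Q = 3.7930e-06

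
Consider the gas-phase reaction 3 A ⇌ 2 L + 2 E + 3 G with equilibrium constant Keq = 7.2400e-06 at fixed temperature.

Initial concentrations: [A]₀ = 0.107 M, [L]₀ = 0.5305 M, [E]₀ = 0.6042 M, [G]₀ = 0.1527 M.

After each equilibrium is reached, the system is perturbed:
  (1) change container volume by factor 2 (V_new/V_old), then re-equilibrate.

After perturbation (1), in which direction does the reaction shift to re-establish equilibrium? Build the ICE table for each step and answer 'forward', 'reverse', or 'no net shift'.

Q₀ = 0.2986 vs Keq = 7.2400e-06 ⇒ Q>K, reverse
Step 1:
                    A           L           E           G
  Initial       0.107      0.5305      0.6042      0.1527
  Change       0.1397    -0.09316    -0.09316     -0.1397
  Equil        0.2467      0.4373       0.511     0.01296
  solve Keq expr → x = -0.04658; check Q = 7.2400e-06
Then change container volume by factor 2 (V_new/V_old).
Step 2:
                    A           L           E           G
  Initial      0.1234      0.2187      0.2555     0.00648
  Change    -0.008289    0.005526    0.005526    0.008289
  Equil        0.1151      0.2242       0.261     0.01477
  solve Keq expr → x = 0.002763; check Q = 7.2400e-06

Direction: forward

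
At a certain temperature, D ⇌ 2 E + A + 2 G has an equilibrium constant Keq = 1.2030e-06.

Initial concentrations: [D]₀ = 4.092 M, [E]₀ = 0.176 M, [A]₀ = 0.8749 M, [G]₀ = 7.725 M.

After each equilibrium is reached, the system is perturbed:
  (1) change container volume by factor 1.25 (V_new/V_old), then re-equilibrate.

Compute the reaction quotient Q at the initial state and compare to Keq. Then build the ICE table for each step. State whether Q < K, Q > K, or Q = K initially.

Q₀ = 0.3952 vs Keq = 1.2030e-06 ⇒ Q>K, reverse
Step 1:
                    D           E           A           G
  Initial       4.092       0.176      0.8749       7.725
  Change      0.08783     -0.1757    -0.08783     -0.1757
  Equil          4.18  3.3481e-04      0.7871       7.549
  solve Keq expr → x = -0.08783; check Q = 1.2030e-06
Then change container volume by factor 1.25 (V_new/V_old).
Step 2:
                    D           E           A           G
  Initial       3.344  2.6785e-04      0.6297       6.039
  Change  -7.5312e-05  1.5062e-04  7.5312e-05  1.5062e-04
  Equil         3.344  4.1847e-04      0.6297        6.04
  solve Keq expr → x = 7.5312e-05; check Q = 1.2030e-06

Q₀ = 0.3952; Q > K (proceeds reverse)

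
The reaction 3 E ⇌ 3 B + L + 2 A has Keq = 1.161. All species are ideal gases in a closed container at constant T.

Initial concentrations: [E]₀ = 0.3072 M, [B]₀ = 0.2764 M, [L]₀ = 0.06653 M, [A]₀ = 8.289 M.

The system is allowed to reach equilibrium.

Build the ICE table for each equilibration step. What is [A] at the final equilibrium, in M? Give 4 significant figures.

[A]_eq = 8.263 M

Q₀ = 3.329 vs Keq = 1.161 ⇒ Q>K, reverse
Step 1:
                   E          B          L          A
  init        0.3072     0.2764    0.06653      8.289
  Δ          0.03954   -0.03954   -0.01318   -0.02636
  eq          0.3467     0.2369    0.05335      8.263
  solve Keq expr → x = -0.01318; check Q = 1.161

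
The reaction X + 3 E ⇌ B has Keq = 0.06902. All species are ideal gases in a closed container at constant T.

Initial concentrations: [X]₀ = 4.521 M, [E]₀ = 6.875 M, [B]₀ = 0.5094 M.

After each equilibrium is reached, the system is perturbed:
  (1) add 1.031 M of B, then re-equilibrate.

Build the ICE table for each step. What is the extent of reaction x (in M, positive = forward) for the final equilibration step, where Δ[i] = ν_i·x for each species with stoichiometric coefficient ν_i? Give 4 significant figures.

Q₀ = 3.4674e-04 vs Keq = 0.06902 ⇒ Q<K, forward
Step 1:
                   X          E          B
  init         4.521      6.875     0.5094
  Δ           -1.569     -4.706      1.569
  eq           2.952      2.169      2.078
  solve Keq expr → x = 1.569; check Q = 0.06902
Then add 1.031 M of B.
Step 2:
                   X          E          B
  init         2.952      2.169      3.109
  Δ          0.08803     0.2641   -0.08803
  eq            3.04      2.433      3.021
  solve Keq expr → x = -0.08803; check Q = 0.06902

x = -0.08803 M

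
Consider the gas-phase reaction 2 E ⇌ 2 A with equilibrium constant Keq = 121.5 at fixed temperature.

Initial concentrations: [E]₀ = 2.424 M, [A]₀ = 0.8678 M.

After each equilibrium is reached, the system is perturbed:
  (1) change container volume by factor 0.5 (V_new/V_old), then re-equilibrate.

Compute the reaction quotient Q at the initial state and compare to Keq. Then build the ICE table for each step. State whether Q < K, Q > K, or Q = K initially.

Q₀ = 0.1282; Q < K (proceeds forward)

Q₀ = 0.1282 vs Keq = 121.5 ⇒ Q<K, forward
Step 1:
                    E           A
  I             2.424      0.8678
  C             -2.15        2.15
  E            0.2738       3.018
  solve Keq expr → x = 1.075; check Q = 121.5
Then change container volume by factor 0.5 (V_new/V_old).
Step 2:
                    E           A
  I            0.5476       6.036
  C                 0           0
  E            0.5476       6.036
  solve Keq expr → x = 0; check Q = 121.5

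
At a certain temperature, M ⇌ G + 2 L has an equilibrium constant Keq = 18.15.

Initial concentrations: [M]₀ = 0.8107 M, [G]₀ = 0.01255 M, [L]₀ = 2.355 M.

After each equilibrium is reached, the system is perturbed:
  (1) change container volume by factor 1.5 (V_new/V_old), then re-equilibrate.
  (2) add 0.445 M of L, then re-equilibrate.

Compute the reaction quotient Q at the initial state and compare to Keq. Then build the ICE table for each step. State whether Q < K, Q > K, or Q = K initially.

Q₀ = 0.08585; Q < K (proceeds forward)

Q₀ = 0.08585 vs Keq = 18.15 ⇒ Q<K, forward
Step 1:
                   M          G          L
  I           0.8107    0.01255      2.355
  C          -0.4964     0.4964     0.9928
  E           0.3143      0.509      3.348
  solve Keq expr → x = 0.4964; check Q = 18.15
Then change container volume by factor 1.5 (V_new/V_old).
Step 2:
                   M          G          L
  I           0.2095     0.3393      2.232
  C         -0.07828    0.07828     0.1566
  E           0.1312     0.4176      2.388
  solve Keq expr → x = 0.07828; check Q = 18.15
Then add 0.445 M of L.
Step 3:
                   M          G          L
  I           0.1312     0.4176      2.833
  C          0.03181   -0.03181   -0.06363
  E           0.1631     0.3858       2.77
  solve Keq expr → x = -0.03181; check Q = 18.15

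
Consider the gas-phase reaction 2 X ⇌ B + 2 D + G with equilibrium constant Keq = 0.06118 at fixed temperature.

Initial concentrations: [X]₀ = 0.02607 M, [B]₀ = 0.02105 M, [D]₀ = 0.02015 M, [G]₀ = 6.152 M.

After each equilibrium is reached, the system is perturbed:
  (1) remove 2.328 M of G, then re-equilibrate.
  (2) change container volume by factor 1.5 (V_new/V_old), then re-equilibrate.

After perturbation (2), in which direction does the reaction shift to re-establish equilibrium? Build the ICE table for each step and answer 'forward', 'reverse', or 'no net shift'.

Q₀ = 0.07736 vs Keq = 0.06118 ⇒ Q>K, reverse
Step 1:
                    X           B           D           G
  init        0.02607     0.02105     0.02015       6.152
  Δ          0.001165 -5.8248e-04   -0.001165 -5.8248e-04
  eq          0.02723     0.02047     0.01899       6.151
  solve Keq expr → x = -5.8248e-04; check Q = 0.06118
Then remove 2.328 M of G.
Step 2:
                    X           B           D           G
  init        0.02723     0.02047     0.01899       3.823
  Δ         -0.002378    0.001189    0.002378    0.001189
  eq          0.02486     0.02166     0.02136       3.825
  solve Keq expr → x = 0.001189; check Q = 0.06118
Then change container volume by factor 1.5 (V_new/V_old).
Step 3:
                    X           B           D           G
  init        0.01657     0.01444     0.01424        2.55
  Δ         -0.002762    0.001381    0.002762    0.001381
  eq          0.01381     0.01582       0.017       2.551
  solve Keq expr → x = 0.001381; check Q = 0.06118

Direction: forward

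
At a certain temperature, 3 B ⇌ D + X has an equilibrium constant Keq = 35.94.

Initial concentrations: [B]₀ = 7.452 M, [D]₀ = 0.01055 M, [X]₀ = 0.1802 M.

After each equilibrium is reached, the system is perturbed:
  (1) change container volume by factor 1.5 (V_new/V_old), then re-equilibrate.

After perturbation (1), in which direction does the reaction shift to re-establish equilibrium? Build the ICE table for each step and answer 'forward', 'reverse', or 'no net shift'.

Direction: reverse

Q₀ = 4.5940e-06 vs Keq = 35.94 ⇒ Q<K, forward
Step 1:
                   B          D          X
  Initial      7.452    0.01055     0.1802
  Change      -6.909      2.303      2.303
  Equil       0.5427      2.314      2.483
  solve Keq expr → x = 2.303; check Q = 35.94
Then change container volume by factor 1.5 (V_new/V_old).
Step 2:
                   B          D          X
  Initial     0.3618      1.542      1.656
  Change      0.0495    -0.0165    -0.0165
  Equil       0.4113      1.526      1.639
  solve Keq expr → x = -0.0165; check Q = 35.94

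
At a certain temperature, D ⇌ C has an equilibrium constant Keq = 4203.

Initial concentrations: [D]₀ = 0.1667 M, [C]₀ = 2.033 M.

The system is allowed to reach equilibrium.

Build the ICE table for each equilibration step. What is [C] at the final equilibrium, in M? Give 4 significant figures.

Q₀ = 12.2 vs Keq = 4203 ⇒ Q<K, forward
Step 1:
                   D          C
  init        0.1667      2.033
  Δ          -0.1662     0.1662
  eq      5.2324e-04      2.199
  solve Keq expr → x = 0.1662; check Q = 4203

[C]_eq = 2.199 M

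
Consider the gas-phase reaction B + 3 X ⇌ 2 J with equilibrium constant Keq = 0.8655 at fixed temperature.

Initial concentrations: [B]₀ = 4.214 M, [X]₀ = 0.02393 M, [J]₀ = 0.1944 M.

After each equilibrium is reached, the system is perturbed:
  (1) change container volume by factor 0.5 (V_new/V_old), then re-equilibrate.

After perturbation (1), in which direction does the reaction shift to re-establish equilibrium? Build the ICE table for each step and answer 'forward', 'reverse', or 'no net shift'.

Q₀ = 654.4 vs Keq = 0.8655 ⇒ Q>K, reverse
Step 1:
                   B          X          J
  I            4.214    0.02393     0.1944
  C          0.04181     0.1254   -0.08362
  E            4.256     0.1494     0.1108
  solve Keq expr → x = -0.04181; check Q = 0.8655
Then change container volume by factor 0.5 (V_new/V_old).
Step 2:
                   B          X          J
  I            8.512     0.2987     0.2216
  C         -0.02696   -0.08089    0.05393
  E            8.485     0.2178     0.2755
  solve Keq expr → x = 0.02696; check Q = 0.8655

Direction: forward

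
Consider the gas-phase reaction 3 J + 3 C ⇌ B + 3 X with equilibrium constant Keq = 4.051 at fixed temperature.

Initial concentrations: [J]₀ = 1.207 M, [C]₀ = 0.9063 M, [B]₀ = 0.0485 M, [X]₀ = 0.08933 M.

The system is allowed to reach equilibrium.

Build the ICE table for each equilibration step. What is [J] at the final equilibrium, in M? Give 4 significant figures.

[J]_eq = 0.6651 M

Q₀ = 2.6412e-05 vs Keq = 4.051 ⇒ Q<K, forward
Step 1:
                   J          C          B          X
  init         1.207     0.9063     0.0485    0.08933
  Δ          -0.5419    -0.5419     0.1806     0.5419
  eq          0.6651     0.3644     0.2291     0.6313
  solve Keq expr → x = 0.1806; check Q = 4.051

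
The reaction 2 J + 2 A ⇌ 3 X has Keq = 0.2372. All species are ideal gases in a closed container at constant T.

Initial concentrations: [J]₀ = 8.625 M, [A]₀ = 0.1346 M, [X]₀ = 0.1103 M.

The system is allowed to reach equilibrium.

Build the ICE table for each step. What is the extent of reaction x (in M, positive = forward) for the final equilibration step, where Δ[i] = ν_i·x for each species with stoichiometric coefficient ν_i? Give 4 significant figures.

Q₀ = 9.9568e-04 vs Keq = 0.2372 ⇒ Q<K, forward
Step 1:
                   J          A          X
  I            8.625     0.1346     0.1103
  C           -0.102     -0.102     0.1531
  E            8.523    0.03256     0.2634
  solve Keq expr → x = 0.05102; check Q = 0.2372

x = 0.05102 M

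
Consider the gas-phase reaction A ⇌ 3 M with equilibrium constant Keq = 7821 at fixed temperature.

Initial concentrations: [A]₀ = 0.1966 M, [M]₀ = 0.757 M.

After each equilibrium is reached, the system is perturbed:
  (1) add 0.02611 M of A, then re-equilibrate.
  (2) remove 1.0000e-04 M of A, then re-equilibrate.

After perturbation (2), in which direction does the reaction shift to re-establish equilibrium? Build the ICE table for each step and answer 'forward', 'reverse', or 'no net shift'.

Q₀ = 2.207 vs Keq = 7821 ⇒ Q<K, forward
Step 1:
                   A          M
  I           0.1966      0.757
  C          -0.1963     0.5889
  E       3.1170e-04      1.346
  solve Keq expr → x = 0.1963; check Q = 7821
Then add 0.02611 M of A.
Step 2:
                   A          M
  I          0.02642      1.346
  C         -0.02605    0.07816
  E       3.6922e-04      1.424
  solve Keq expr → x = 0.02605; check Q = 7821
Then remove 1.0000e-04 M of A.
Step 3:
                   A          M
  I       2.6922e-04      1.424
  C       9.9767e-05 -2.9930e-04
  E       3.6899e-04      1.424
  solve Keq expr → x = -9.9767e-05; check Q = 7821

Direction: reverse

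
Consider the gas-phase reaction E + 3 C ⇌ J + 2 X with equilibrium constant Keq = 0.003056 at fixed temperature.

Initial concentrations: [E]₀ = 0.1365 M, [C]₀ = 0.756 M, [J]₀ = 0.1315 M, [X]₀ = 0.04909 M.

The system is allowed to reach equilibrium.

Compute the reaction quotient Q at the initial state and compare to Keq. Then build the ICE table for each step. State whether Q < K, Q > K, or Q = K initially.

Q₀ = 0.005373 vs Keq = 0.003056 ⇒ Q>K, reverse
Step 1:
                  E         C         J         X
  Initial    0.1365     0.756    0.1315   0.04909
  Change   0.004806   0.01442 -0.004806 -0.009611
  Equil      0.1413    0.7704    0.1267   0.03948
  solve Keq expr → x = -0.004806; check Q = 0.003056

Q₀ = 0.005373; Q > K (proceeds reverse)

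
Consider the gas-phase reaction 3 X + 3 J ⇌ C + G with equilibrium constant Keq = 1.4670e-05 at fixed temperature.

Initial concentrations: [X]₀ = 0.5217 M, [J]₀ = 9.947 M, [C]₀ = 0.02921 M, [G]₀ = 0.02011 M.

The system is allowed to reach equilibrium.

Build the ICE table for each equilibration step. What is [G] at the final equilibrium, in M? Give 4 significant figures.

[G]_eq = 0.03503 M

Q₀ = 4.2034e-06 vs Keq = 1.4670e-05 ⇒ Q<K, forward
Step 1:
                   X          J          C          G
  init        0.5217      9.947    0.02921    0.02011
  Δ         -0.04475   -0.04475    0.01492    0.01492
  eq           0.477      9.902    0.04413    0.03503
  solve Keq expr → x = 0.01492; check Q = 1.4670e-05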